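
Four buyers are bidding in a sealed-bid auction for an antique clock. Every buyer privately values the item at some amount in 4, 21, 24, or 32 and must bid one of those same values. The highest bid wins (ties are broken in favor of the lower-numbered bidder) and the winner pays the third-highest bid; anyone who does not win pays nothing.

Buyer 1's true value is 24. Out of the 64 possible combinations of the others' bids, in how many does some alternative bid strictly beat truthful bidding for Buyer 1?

Others bid (4, 4, 32): truth gives 0; bid 32 gives 20 > 0. Violating.
Others bid (4, 21, 32): truth gives 0; bid 32 gives 3 > 0. Violating.
Others bid (4, 32, 4): truth gives 0; bid 32 gives 20 > 0. Violating.
Others bid (4, 32, 21): truth gives 0; bid 32 gives 3 > 0. Violating.
Others bid (4, 4, 4): truth gives 20; no alternative beats it.
Others bid (4, 4, 21): truth gives 20; no alternative beats it.
(Checking all 64 profiles: 12 have a profitable deviation, 52 do not.)

12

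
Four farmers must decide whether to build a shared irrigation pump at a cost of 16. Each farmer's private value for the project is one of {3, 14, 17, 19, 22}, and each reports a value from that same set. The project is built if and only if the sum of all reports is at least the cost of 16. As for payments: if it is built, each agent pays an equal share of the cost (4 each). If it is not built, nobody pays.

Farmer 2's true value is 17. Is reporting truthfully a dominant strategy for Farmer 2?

Yes

Check each profile of the others' reports and compare truth against every alternative report.
Others report (3, 3, 3): truth gives 13, best alternative gives 13.
Others report (3, 3, 14): truth gives 13, best alternative gives 13.
Others report (3, 3, 17): truth gives 13, best alternative gives 13.
Others report (3, 3, 19): truth gives 13, best alternative gives 13.
Others report (3, 3, 22): truth gives 13, best alternative gives 13.
Others report (3, 14, 3): truth gives 13, best alternative gives 13.
(Remaining 119 profiles checked similarly; truth is weakly best in each.)
In every case the truthful report is at least as good as any alternative, so it is a dominant strategy.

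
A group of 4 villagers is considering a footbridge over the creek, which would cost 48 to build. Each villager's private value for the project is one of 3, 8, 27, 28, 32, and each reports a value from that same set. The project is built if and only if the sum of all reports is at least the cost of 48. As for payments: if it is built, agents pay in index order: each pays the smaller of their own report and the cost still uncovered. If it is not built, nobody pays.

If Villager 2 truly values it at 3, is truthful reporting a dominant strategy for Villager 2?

Yes

Check each profile of the others' reports and compare truth against every alternative report.
Others report (3, 8, 32): truth gives 0, best alternative gives -5.
Others report (3, 27, 27): truth gives 0, best alternative gives -5.
Others report (3, 27, 28): truth gives 0, best alternative gives -5.
Others report (3, 27, 32): truth gives 0, best alternative gives -5.
Others report (3, 28, 27): truth gives 0, best alternative gives -5.
Others report (3, 28, 28): truth gives 0, best alternative gives -5.
(Remaining 119 profiles checked similarly; truth is weakly best in each.)
In every case the truthful report is at least as good as any alternative, so it is a dominant strategy.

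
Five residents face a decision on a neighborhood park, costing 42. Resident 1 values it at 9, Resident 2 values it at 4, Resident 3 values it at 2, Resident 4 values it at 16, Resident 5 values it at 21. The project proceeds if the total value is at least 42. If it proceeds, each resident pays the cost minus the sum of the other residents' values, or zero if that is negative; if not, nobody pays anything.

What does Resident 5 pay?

11

Total value 52 ≥ cost 42, so the project is built.
The other residents' values sum to 31.
Cost minus that sum is 42 - 31 = 11.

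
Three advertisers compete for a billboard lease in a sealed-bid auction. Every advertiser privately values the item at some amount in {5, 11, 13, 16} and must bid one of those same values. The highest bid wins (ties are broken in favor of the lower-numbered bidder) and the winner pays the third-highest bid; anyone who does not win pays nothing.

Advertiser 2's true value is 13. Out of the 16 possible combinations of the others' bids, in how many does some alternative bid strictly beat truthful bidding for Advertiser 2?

4

Others bid (5, 16): truth gives 0; bid 16 gives 8 > 0. Violating.
Others bid (11, 16): truth gives 0; bid 16 gives 2 > 0. Violating.
Others bid (13, 5): truth gives 0; bid 16 gives 8 > 0. Violating.
Others bid (13, 11): truth gives 0; bid 16 gives 2 > 0. Violating.
Others bid (5, 5): truth gives 8; no alternative beats it.
Others bid (5, 11): truth gives 8; no alternative beats it.
(Checking all 16 profiles: 4 have a profitable deviation, 12 do not.)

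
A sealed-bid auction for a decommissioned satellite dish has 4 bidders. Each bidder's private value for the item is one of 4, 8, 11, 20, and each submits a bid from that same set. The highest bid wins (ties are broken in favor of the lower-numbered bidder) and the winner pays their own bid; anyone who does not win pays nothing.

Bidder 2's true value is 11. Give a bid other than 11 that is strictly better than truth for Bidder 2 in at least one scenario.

Suppose Bidder 1 bids 4, Bidder 3 bids 4 and Bidder 4 bids 4.
Bid 11: wins, pays 11, utility 11 - 11 = 0.
Bid 8: wins, pays 8, utility 11 - 8 = 3.
So bidding 8 beats truth here (3 > 0).

8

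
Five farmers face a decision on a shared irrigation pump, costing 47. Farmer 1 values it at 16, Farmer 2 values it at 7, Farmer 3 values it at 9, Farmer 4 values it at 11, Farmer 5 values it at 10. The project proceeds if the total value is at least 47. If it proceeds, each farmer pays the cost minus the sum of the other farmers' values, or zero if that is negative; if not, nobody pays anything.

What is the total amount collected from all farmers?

23

Total value 53 ≥ cost 47, so it is built.
Farmer 1: others sum to 37; max(0, 47 - 37) = 10.
Farmer 2: others sum to 46; max(0, 47 - 46) = 1.
Farmer 3: others sum to 44; max(0, 47 - 44) = 3.
Farmer 4: others sum to 42; max(0, 47 - 42) = 5.
Farmer 5: others sum to 43; max(0, 47 - 43) = 4.
Total collected = 10 + 1 + 3 + 5 + 4 = 23.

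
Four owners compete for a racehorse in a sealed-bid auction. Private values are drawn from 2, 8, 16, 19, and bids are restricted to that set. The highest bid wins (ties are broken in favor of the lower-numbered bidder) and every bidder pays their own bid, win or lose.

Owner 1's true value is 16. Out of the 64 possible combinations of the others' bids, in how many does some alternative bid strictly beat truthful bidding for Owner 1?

Others bid (2, 2, 2): truth gives 0; bid 2 gives 14 > 0. Violating.
Others bid (2, 2, 8): truth gives 0; bid 8 gives 8 > 0. Violating.
Others bid (2, 2, 19): truth gives -16; bid 2 gives -2 > -16. Violating.
Others bid (2, 8, 2): truth gives 0; bid 8 gives 8 > 0. Violating.
Others bid (2, 2, 16): truth gives 0; no alternative beats it.
Others bid (2, 8, 16): truth gives 0; no alternative beats it.
(Checking all 64 profiles: 45 have a profitable deviation, 19 do not.)

45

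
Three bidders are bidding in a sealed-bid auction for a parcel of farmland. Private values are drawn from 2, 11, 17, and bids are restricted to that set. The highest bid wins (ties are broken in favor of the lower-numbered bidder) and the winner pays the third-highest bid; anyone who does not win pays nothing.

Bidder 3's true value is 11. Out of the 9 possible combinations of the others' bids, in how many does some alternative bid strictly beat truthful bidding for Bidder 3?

2

Others bid (2, 11): truth gives 0; bid 17 gives 9 > 0. Violating.
Others bid (11, 2): truth gives 0; bid 17 gives 9 > 0. Violating.
Others bid (2, 2): truth gives 9; no alternative beats it.
Others bid (2, 17): truth gives 0; no alternative beats it.
(Checking all 9 profiles: 2 have a profitable deviation, 7 do not.)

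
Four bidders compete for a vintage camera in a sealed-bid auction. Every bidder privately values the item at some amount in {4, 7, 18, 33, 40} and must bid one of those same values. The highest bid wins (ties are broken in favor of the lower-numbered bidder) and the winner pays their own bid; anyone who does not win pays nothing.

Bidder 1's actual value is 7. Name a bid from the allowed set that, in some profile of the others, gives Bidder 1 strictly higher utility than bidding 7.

Suppose Bidder 2 bids 4, Bidder 3 bids 4 and Bidder 4 bids 4.
Bid 7: wins, pays 7, utility 7 - 7 = 0.
Bid 4: wins, pays 4, utility 7 - 4 = 3.
So bidding 4 beats truth here (3 > 0).

4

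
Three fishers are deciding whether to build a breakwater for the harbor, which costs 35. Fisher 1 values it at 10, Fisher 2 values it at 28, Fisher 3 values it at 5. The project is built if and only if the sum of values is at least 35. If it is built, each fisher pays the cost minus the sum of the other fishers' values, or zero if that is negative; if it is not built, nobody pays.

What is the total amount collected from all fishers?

22

Total value 43 ≥ cost 35, so it is built.
Fisher 1: others sum to 33; max(0, 35 - 33) = 2.
Fisher 2: others sum to 15; max(0, 35 - 15) = 20.
Fisher 3: others sum to 38; max(0, 35 - 38) = 0.
Total collected = 2 + 20 + 0 = 22.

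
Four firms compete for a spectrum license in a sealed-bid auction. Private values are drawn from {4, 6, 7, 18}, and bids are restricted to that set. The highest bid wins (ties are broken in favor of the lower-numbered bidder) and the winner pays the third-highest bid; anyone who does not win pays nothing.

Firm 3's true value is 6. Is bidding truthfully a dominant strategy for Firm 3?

No

Consider the case where Firm 1 bids 4, Firm 2 bids 4 and Firm 4 bids 7.
Truthful bid 6: loses, pays 0, utility 0.
Bid 7 instead: wins, pays 4, utility 6 - 4 = 2.
Since 2 > 0, bidding 7 is strictly better here, so truthful bidding is not dominant.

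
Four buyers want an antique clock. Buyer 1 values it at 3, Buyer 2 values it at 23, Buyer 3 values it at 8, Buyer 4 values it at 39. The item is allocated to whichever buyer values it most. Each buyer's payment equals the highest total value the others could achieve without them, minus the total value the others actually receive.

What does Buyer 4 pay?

23

Buyer 4 has the highest value and receives the item.
Without Buyer 4, the item would go to the next-highest value, 23, so the others could achieve 23.
With Buyer 4 present and winning, the others receive nothing, so their total is 0.
Payment = 23 - 0 = 23.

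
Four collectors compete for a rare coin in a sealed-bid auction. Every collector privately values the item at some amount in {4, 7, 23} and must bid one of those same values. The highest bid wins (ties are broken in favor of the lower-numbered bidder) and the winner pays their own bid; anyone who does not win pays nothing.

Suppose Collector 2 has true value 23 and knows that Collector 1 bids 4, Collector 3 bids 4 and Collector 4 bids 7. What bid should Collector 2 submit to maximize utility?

Bid 4: loses, pays 0, utility 0.
Bid 7: wins, pays 7, utility 23 - 7 = 16.
Bid 23: wins, pays 23, utility 23 - 23 = 0.
The best choice is 7 with utility 16.

7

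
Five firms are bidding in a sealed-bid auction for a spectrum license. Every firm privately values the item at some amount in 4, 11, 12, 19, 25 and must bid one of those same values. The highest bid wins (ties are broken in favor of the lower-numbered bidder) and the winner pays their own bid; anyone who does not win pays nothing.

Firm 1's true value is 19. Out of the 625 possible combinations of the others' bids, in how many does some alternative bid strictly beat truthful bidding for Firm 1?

Others bid (4, 4, 4, 4): truth gives 0; bid 4 gives 15 > 0. Violating.
Others bid (4, 4, 4, 11): truth gives 0; bid 11 gives 8 > 0. Violating.
Others bid (4, 4, 4, 12): truth gives 0; bid 12 gives 7 > 0. Violating.
Others bid (4, 4, 11, 4): truth gives 0; bid 11 gives 8 > 0. Violating.
Others bid (4, 4, 4, 19): truth gives 0; no alternative beats it.
Others bid (4, 4, 4, 25): truth gives 0; no alternative beats it.
(Checking all 625 profiles: 81 have a profitable deviation, 544 do not.)

81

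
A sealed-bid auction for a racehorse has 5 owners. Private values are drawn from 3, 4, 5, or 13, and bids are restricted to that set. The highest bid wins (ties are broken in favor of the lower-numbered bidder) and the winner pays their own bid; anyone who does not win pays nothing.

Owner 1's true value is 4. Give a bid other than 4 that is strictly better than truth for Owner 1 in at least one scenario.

3

Suppose Owner 2 bids 3, Owner 3 bids 3, Owner 4 bids 3 and Owner 5 bids 3.
Bid 4: wins, pays 4, utility 4 - 4 = 0.
Bid 3: wins, pays 3, utility 4 - 3 = 1.
So bidding 3 beats truth here (1 > 0).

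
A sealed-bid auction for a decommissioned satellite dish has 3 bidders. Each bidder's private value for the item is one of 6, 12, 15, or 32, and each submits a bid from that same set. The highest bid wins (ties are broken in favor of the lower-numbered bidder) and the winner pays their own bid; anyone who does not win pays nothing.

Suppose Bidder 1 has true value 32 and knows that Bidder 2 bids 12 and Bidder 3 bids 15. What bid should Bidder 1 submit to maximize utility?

15

Bid 6: loses, pays 0, utility 0.
Bid 12: loses, pays 0, utility 0.
Bid 15: wins, pays 15, utility 32 - 15 = 17.
Bid 32: wins, pays 32, utility 32 - 32 = 0.
The best choice is 15 with utility 17.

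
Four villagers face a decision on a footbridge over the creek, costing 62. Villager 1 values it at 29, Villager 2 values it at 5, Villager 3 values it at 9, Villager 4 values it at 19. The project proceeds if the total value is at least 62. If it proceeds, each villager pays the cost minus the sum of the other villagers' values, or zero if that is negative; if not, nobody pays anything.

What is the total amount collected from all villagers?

62

Total value 62 ≥ cost 62, so it is built.
Villager 1: others sum to 33; max(0, 62 - 33) = 29.
Villager 2: others sum to 57; max(0, 62 - 57) = 5.
Villager 3: others sum to 53; max(0, 62 - 53) = 9.
Villager 4: others sum to 43; max(0, 62 - 43) = 19.
Total collected = 29 + 5 + 9 + 19 = 62.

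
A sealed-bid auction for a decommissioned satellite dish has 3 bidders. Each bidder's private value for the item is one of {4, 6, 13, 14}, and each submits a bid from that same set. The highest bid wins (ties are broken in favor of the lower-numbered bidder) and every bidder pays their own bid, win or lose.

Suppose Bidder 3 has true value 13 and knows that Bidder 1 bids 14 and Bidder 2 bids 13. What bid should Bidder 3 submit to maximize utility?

4

Bid 4: loses but pays 4, utility -4.
Bid 6: loses but pays 6, utility -6.
Bid 13: loses but pays 13, utility -13.
Bid 14: loses but pays 14, utility -14.
The best choice is 4 with utility -4.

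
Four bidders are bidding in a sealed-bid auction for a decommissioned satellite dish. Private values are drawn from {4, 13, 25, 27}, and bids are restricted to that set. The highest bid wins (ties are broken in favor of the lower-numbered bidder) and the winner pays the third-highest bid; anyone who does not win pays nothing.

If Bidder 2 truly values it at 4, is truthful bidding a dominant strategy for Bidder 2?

Yes

Check each profile of the others' bids and compare truth against every alternative bid.
Others bid (4, 13, 13): truth gives 0, best alternative gives -9.
Others bid (4, 4, 4): truth gives 0, best alternative gives 0.
Others bid (4, 4, 13): truth gives 0, best alternative gives 0.
Others bid (4, 4, 25): truth gives 0, best alternative gives 0.
Others bid (4, 4, 27): truth gives 0, best alternative gives 0.
Others bid (4, 13, 4): truth gives 0, best alternative gives 0.
(Remaining 58 profiles checked similarly; truth is weakly best in each.)
In every case the truthful bid is at least as good as any alternative, so it is a dominant strategy.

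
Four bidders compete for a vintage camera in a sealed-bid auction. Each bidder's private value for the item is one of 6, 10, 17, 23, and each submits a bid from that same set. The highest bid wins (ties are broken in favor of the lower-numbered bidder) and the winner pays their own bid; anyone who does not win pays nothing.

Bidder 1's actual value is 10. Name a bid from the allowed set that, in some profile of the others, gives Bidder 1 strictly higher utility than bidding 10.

Suppose Bidder 2 bids 6, Bidder 3 bids 6 and Bidder 4 bids 6.
Bid 10: wins, pays 10, utility 10 - 10 = 0.
Bid 6: wins, pays 6, utility 10 - 6 = 4.
So bidding 6 beats truth here (4 > 0).

6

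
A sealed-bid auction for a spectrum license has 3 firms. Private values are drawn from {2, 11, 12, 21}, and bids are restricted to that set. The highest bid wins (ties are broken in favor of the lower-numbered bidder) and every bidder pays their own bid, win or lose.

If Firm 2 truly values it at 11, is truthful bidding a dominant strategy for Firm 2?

Consider the case where Firm 1 bids 2 and Firm 3 bids 12.
Truthful bid 11: loses but pays 11, utility -11.
Bid 2 instead: loses but pays 2, utility -2.
Since -2 > -11, bidding 2 is strictly better here, so truthful bidding is not dominant.

No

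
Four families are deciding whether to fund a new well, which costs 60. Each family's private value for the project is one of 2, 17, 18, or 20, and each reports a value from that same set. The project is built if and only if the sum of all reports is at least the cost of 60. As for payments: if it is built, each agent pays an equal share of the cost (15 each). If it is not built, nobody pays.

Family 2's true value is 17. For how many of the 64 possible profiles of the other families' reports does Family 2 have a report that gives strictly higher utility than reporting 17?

9

Others report (2, 18, 20): truth gives 0; report 20 gives 2 > 0. Violating.
Others report (2, 20, 18): truth gives 0; report 20 gives 2 > 0. Violating.
Others report (2, 20, 20): truth gives 0; report 18 gives 2 > 0. Violating.
Others report (18, 2, 20): truth gives 0; report 20 gives 2 > 0. Violating.
Others report (2, 2, 2): truth gives 0; no alternative beats it.
Others report (2, 2, 17): truth gives 0; no alternative beats it.
(Checking all 64 profiles: 9 have a profitable deviation, 55 do not.)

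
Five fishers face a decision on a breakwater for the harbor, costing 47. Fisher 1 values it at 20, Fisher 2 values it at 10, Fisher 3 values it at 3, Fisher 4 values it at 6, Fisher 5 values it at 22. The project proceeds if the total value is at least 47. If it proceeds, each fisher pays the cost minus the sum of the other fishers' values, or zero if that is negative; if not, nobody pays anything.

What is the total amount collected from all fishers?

Total value 61 ≥ cost 47, so it is built.
Fisher 1: others sum to 41; max(0, 47 - 41) = 6.
Fisher 2: others sum to 51; max(0, 47 - 51) = 0.
Fisher 3: others sum to 58; max(0, 47 - 58) = 0.
Fisher 4: others sum to 55; max(0, 47 - 55) = 0.
Fisher 5: others sum to 39; max(0, 47 - 39) = 8.
Total collected = 6 + 0 + 0 + 0 + 8 = 14.

14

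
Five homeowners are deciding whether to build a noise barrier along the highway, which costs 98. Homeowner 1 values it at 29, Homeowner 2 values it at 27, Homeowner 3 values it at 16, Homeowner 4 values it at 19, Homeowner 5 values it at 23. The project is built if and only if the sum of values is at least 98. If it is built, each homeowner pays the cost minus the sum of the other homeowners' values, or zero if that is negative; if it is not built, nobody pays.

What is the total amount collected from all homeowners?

34

Total value 114 ≥ cost 98, so it is built.
Homeowner 1: others sum to 85; max(0, 98 - 85) = 13.
Homeowner 2: others sum to 87; max(0, 98 - 87) = 11.
Homeowner 3: others sum to 98; max(0, 98 - 98) = 0.
Homeowner 4: others sum to 95; max(0, 98 - 95) = 3.
Homeowner 5: others sum to 91; max(0, 98 - 91) = 7.
Total collected = 13 + 11 + 0 + 3 + 7 = 34.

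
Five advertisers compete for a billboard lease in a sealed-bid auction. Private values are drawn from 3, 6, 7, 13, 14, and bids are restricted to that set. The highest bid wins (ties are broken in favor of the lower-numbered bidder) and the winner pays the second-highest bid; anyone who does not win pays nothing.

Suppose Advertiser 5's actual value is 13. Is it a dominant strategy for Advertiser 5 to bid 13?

Check each profile of the others' bids and compare truth against every alternative bid.
Others bid (3, 3, 3, 3): truth gives 10, best alternative gives 10.
Others bid (3, 3, 3, 6): truth gives 7, best alternative gives 7.
Others bid (3, 3, 6, 3): truth gives 7, best alternative gives 7.
Others bid (3, 3, 6, 6): truth gives 7, best alternative gives 7.
Others bid (3, 6, 3, 3): truth gives 7, best alternative gives 7.
Others bid (3, 6, 3, 6): truth gives 7, best alternative gives 7.
(Remaining 619 profiles checked similarly; truth is weakly best in each.)
In every case the truthful bid is at least as good as any alternative, so it is a dominant strategy.

Yes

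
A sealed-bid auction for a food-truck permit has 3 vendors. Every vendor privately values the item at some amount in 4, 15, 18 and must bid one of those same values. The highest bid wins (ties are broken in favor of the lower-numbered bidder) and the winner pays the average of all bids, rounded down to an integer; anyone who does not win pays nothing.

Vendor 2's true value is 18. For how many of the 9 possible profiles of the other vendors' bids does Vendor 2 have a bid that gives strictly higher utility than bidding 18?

2

Others bid (4, 4): truth gives 10; bid 15 gives 11 > 10. Violating.
Others bid (4, 15): truth gives 6; bid 15 gives 7 > 6. Violating.
Others bid (4, 18): truth gives 5; no alternative beats it.
Others bid (15, 4): truth gives 6; no alternative beats it.
(Checking all 9 profiles: 2 have a profitable deviation, 7 do not.)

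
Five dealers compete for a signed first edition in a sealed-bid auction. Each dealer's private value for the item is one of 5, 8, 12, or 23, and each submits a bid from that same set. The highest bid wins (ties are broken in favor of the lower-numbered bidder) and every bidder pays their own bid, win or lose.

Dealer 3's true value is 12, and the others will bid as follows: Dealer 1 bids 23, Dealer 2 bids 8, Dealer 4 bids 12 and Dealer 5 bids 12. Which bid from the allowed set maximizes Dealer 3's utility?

5

Bid 5: loses but pays 5, utility -5.
Bid 8: loses but pays 8, utility -8.
Bid 12: loses but pays 12, utility -12.
Bid 23: loses but pays 23, utility -23.
The best choice is 5 with utility -5.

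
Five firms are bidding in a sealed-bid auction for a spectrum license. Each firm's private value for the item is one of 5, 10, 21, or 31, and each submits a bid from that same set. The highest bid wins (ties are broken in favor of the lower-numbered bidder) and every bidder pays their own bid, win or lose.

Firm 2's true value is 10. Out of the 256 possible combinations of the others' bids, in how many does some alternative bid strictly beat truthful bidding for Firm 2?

Others bid (5, 5, 5, 21): truth gives -10; bid 5 gives -5 > -10. Violating.
Others bid (5, 5, 5, 31): truth gives -10; bid 5 gives -5 > -10. Violating.
Others bid (5, 5, 10, 21): truth gives -10; bid 5 gives -5 > -10. Violating.
Others bid (5, 5, 10, 31): truth gives -10; bid 5 gives -5 > -10. Violating.
Others bid (5, 5, 5, 5): truth gives 0; no alternative beats it.
Others bid (5, 5, 5, 10): truth gives 0; no alternative beats it.
(Checking all 256 profiles: 248 have a profitable deviation, 8 do not.)

248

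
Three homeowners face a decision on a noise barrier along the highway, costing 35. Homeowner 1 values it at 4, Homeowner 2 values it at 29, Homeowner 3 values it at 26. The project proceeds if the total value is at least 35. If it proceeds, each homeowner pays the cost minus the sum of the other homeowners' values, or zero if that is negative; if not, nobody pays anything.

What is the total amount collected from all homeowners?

Total value 59 ≥ cost 35, so it is built.
Homeowner 1: others sum to 55; max(0, 35 - 55) = 0.
Homeowner 2: others sum to 30; max(0, 35 - 30) = 5.
Homeowner 3: others sum to 33; max(0, 35 - 33) = 2.
Total collected = 0 + 5 + 2 = 7.

7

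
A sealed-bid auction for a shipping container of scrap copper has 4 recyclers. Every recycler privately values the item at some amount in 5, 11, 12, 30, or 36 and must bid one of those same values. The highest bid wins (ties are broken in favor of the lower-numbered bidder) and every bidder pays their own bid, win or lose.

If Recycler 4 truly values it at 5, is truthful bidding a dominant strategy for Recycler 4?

Yes

Check each profile of the others' bids and compare truth against every alternative bid.
Others bid (5, 5, 12): truth gives -5, best alternative gives -11.
Others bid (5, 5, 30): truth gives -5, best alternative gives -11.
Others bid (5, 5, 36): truth gives -5, best alternative gives -11.
Others bid (5, 11, 12): truth gives -5, best alternative gives -11.
Others bid (5, 11, 30): truth gives -5, best alternative gives -11.
Others bid (5, 11, 36): truth gives -5, best alternative gives -11.
(Remaining 119 profiles checked similarly; truth is weakly best in each.)
In every case the truthful bid is at least as good as any alternative, so it is a dominant strategy.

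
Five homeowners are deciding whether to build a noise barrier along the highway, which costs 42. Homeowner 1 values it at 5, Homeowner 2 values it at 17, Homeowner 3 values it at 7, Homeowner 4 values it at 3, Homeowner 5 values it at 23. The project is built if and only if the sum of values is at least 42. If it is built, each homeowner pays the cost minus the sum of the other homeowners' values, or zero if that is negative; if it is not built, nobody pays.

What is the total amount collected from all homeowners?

14

Total value 55 ≥ cost 42, so it is built.
Homeowner 1: others sum to 50; max(0, 42 - 50) = 0.
Homeowner 2: others sum to 38; max(0, 42 - 38) = 4.
Homeowner 3: others sum to 48; max(0, 42 - 48) = 0.
Homeowner 4: others sum to 52; max(0, 42 - 52) = 0.
Homeowner 5: others sum to 32; max(0, 42 - 32) = 10.
Total collected = 0 + 4 + 0 + 0 + 10 = 14.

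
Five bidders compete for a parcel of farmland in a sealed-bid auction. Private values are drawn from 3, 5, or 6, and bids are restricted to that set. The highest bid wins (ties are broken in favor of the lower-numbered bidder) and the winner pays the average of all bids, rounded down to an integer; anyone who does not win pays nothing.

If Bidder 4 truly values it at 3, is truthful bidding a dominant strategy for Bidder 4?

Yes

Check each profile of the others' bids and compare truth against every alternative bid.
Others bid (3, 3, 3, 3): truth gives 0, best alternative gives 0.
Others bid (3, 3, 3, 5): truth gives 0, best alternative gives 0.
Others bid (3, 3, 3, 6): truth gives 0, best alternative gives 0.
Others bid (3, 3, 5, 3): truth gives 0, best alternative gives 0.
Others bid (3, 3, 5, 5): truth gives 0, best alternative gives 0.
Others bid (3, 3, 5, 6): truth gives 0, best alternative gives 0.
(Remaining 75 profiles checked similarly; truth is weakly best in each.)
In every case the truthful bid is at least as good as any alternative, so it is a dominant strategy.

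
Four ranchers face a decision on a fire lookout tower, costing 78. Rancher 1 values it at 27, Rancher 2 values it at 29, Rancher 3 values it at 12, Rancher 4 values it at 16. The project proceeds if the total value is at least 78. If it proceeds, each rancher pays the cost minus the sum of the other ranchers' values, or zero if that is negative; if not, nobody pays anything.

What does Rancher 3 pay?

6

Total value 84 ≥ cost 78, so the project is built.
The other ranchers' values sum to 72.
Cost minus that sum is 78 - 72 = 6.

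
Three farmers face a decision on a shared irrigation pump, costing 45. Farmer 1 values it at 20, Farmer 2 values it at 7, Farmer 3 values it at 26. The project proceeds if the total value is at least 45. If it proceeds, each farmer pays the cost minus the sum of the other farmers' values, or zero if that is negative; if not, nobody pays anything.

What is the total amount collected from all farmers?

30

Total value 53 ≥ cost 45, so it is built.
Farmer 1: others sum to 33; max(0, 45 - 33) = 12.
Farmer 2: others sum to 46; max(0, 45 - 46) = 0.
Farmer 3: others sum to 27; max(0, 45 - 27) = 18.
Total collected = 12 + 0 + 18 = 30.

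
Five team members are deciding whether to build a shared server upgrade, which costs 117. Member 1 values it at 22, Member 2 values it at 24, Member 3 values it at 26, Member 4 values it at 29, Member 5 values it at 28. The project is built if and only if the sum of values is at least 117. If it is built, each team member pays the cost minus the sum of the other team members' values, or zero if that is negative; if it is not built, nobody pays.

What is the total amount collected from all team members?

69

Total value 129 ≥ cost 117, so it is built.
Member 1: others sum to 107; max(0, 117 - 107) = 10.
Member 2: others sum to 105; max(0, 117 - 105) = 12.
Member 3: others sum to 103; max(0, 117 - 103) = 14.
Member 4: others sum to 100; max(0, 117 - 100) = 17.
Member 5: others sum to 101; max(0, 117 - 101) = 16.
Total collected = 10 + 12 + 14 + 17 + 16 = 69.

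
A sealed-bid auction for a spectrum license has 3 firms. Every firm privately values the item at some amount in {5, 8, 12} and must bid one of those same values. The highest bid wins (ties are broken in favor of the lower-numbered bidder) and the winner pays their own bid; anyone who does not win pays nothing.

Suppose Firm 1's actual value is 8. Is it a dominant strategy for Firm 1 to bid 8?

No

Consider the case where Firm 2 bids 5 and Firm 3 bids 5.
Truthful bid 8: wins, pays 8, utility 8 - 8 = 0.
Bid 5 instead: wins, pays 5, utility 8 - 5 = 3.
Since 3 > 0, bidding 5 is strictly better here, so truthful bidding is not dominant.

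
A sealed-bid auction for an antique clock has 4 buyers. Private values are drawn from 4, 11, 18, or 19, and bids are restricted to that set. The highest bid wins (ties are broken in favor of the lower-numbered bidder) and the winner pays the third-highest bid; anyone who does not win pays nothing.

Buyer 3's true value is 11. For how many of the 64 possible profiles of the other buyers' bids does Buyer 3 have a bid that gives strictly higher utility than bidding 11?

6

Others bid (4, 4, 18): truth gives 0; bid 18 gives 7 > 0. Violating.
Others bid (4, 4, 19): truth gives 0; bid 19 gives 7 > 0. Violating.
Others bid (4, 11, 4): truth gives 0; bid 18 gives 7 > 0. Violating.
Others bid (4, 18, 4): truth gives 0; bid 19 gives 7 > 0. Violating.
Others bid (4, 4, 4): truth gives 7; no alternative beats it.
Others bid (4, 4, 11): truth gives 7; no alternative beats it.
(Checking all 64 profiles: 6 have a profitable deviation, 58 do not.)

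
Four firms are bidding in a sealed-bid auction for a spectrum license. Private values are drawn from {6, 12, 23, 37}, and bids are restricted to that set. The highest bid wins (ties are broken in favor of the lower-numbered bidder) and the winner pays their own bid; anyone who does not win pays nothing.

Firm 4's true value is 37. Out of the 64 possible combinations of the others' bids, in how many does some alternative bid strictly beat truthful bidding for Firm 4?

8

Others bid (6, 6, 6): truth gives 0; bid 12 gives 25 > 0. Violating.
Others bid (6, 6, 12): truth gives 0; bid 23 gives 14 > 0. Violating.
Others bid (6, 12, 6): truth gives 0; bid 23 gives 14 > 0. Violating.
Others bid (6, 12, 12): truth gives 0; bid 23 gives 14 > 0. Violating.
Others bid (6, 6, 23): truth gives 0; no alternative beats it.
Others bid (6, 6, 37): truth gives 0; no alternative beats it.
(Checking all 64 profiles: 8 have a profitable deviation, 56 do not.)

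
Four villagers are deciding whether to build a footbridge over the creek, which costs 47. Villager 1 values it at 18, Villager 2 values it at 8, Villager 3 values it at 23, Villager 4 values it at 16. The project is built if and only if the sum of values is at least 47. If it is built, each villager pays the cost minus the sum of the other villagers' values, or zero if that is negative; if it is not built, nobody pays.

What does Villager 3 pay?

5

Total value 65 ≥ cost 47, so the project is built.
The other villagers' values sum to 42.
Cost minus that sum is 47 - 42 = 5.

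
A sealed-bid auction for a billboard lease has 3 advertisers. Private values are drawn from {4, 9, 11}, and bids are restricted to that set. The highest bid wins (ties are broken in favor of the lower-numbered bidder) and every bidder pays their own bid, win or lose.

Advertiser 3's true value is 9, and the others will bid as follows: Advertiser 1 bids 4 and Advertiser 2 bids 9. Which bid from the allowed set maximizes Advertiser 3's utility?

11

Bid 4: loses but pays 4, utility -4.
Bid 9: loses but pays 9, utility -9.
Bid 11: wins, pays 11, utility 9 - 11 = -2.
The best choice is 11 with utility -2.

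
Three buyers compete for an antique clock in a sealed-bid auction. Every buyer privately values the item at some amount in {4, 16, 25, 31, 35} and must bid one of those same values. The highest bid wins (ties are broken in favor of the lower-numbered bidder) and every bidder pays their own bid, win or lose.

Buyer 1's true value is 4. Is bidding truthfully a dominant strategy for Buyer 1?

Check each profile of the others' bids and compare truth against every alternative bid.
Others bid (4, 4): truth gives 0, best alternative gives -12.
Others bid (4, 25): truth gives -4, best alternative gives -16.
Others bid (4, 31): truth gives -4, best alternative gives -16.
Others bid (4, 35): truth gives -4, best alternative gives -16.
Others bid (16, 25): truth gives -4, best alternative gives -16.
Others bid (16, 31): truth gives -4, best alternative gives -16.
(Remaining 19 profiles checked similarly; truth is weakly best in each.)
In every case the truthful bid is at least as good as any alternative, so it is a dominant strategy.

Yes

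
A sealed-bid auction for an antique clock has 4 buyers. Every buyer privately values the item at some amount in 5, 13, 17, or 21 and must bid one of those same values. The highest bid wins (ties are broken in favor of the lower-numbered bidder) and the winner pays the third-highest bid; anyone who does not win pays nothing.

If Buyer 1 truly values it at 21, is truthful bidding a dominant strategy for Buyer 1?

Check each profile of the others' bids and compare truth against every alternative bid.
Others bid (5, 5, 21): truth gives 16, best alternative gives 0.
Others bid (5, 21, 5): truth gives 16, best alternative gives 0.
Others bid (21, 5, 5): truth gives 16, best alternative gives 0.
Others bid (5, 13, 21): truth gives 8, best alternative gives 0.
Others bid (5, 21, 13): truth gives 8, best alternative gives 0.
Others bid (13, 5, 21): truth gives 8, best alternative gives 0.
(Remaining 58 profiles checked similarly; truth is weakly best in each.)
In every case the truthful bid is at least as good as any alternative, so it is a dominant strategy.

Yes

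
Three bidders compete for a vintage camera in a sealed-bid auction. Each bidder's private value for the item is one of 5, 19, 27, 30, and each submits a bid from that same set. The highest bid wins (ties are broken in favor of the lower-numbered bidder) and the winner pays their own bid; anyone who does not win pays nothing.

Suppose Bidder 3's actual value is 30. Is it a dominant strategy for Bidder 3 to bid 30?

No

Consider the case where Bidder 1 bids 5 and Bidder 2 bids 5.
Truthful bid 30: wins, pays 30, utility 30 - 30 = 0.
Bid 19 instead: wins, pays 19, utility 30 - 19 = 11.
Since 11 > 0, bidding 19 is strictly better here, so truthful bidding is not dominant.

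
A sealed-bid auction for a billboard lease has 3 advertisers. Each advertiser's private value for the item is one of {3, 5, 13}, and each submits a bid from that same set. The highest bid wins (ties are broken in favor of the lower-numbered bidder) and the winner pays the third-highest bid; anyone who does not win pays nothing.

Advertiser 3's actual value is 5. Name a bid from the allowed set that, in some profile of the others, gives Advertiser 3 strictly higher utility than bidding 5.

13

Suppose Advertiser 1 bids 3 and Advertiser 2 bids 5.
Bid 5: loses, pays 0, utility 0.
Bid 13: wins, pays 3, utility 5 - 3 = 2.
So bidding 13 beats truth here (2 > 0).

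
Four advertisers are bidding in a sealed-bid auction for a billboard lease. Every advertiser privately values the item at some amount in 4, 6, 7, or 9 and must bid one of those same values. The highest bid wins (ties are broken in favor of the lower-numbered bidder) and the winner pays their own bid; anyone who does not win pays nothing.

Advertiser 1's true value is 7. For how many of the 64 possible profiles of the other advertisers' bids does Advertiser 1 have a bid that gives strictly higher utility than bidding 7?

Others bid (4, 4, 4): truth gives 0; bid 4 gives 3 > 0. Violating.
Others bid (4, 4, 6): truth gives 0; bid 6 gives 1 > 0. Violating.
Others bid (4, 6, 4): truth gives 0; bid 6 gives 1 > 0. Violating.
Others bid (4, 6, 6): truth gives 0; bid 6 gives 1 > 0. Violating.
Others bid (4, 4, 7): truth gives 0; no alternative beats it.
Others bid (4, 4, 9): truth gives 0; no alternative beats it.
(Checking all 64 profiles: 8 have a profitable deviation, 56 do not.)

8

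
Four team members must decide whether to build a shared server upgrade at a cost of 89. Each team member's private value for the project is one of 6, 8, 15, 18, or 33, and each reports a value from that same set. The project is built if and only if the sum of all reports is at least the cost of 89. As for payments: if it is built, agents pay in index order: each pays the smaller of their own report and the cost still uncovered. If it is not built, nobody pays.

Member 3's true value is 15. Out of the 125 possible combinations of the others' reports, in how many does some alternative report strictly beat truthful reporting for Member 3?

7

Others report (15, 33, 33): truth gives 0; report 8 gives 7 > 0. Violating.
Others report (18, 33, 33): truth gives 0; report 6 gives 9 > 0. Violating.
Others report (33, 15, 33): truth gives 0; report 8 gives 7 > 0. Violating.
Others report (33, 18, 33): truth gives 0; report 6 gives 9 > 0. Violating.
Others report (6, 6, 6): truth gives 0; no alternative beats it.
Others report (6, 6, 8): truth gives 0; no alternative beats it.
(Checking all 125 profiles: 7 have a profitable deviation, 118 do not.)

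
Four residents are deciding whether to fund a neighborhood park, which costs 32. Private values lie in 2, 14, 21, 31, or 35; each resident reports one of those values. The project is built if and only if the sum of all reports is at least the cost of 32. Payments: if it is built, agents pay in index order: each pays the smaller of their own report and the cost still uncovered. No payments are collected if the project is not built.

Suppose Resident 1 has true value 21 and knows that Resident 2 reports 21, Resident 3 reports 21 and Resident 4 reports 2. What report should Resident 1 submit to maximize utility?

Report 2: project built, pays 2, utility 21 - 2 = 19.
Report 14: project built, pays 14, utility 21 - 14 = 7.
Report 21: project built, pays 21, utility 21 - 21 = 0.
Report 31: project built, pays 31, utility 21 - 31 = -10.
Report 35: project built, pays 32, utility 21 - 32 = -11.
The best choice is 2 with utility 19.

2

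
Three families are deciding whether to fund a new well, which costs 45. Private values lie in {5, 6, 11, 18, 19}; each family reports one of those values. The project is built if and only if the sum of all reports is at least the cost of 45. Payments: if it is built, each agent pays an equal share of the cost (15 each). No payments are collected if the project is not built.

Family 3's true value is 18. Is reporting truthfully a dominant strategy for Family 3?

Yes

Check each profile of the others' reports and compare truth against every alternative report.
Others report (11, 18): truth gives 3, best alternative gives 3.
Others report (11, 19): truth gives 3, best alternative gives 3.
Others report (18, 11): truth gives 3, best alternative gives 3.
Others report (18, 18): truth gives 3, best alternative gives 3.
Others report (18, 19): truth gives 3, best alternative gives 3.
Others report (19, 11): truth gives 3, best alternative gives 3.
(Remaining 19 profiles checked similarly; truth is weakly best in each.)
In every case the truthful report is at least as good as any alternative, so it is a dominant strategy.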